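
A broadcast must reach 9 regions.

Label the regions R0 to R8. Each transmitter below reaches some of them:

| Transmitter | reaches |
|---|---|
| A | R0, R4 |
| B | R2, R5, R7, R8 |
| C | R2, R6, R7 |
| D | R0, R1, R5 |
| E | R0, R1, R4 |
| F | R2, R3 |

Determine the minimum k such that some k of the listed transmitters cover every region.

B and C and E and F together: B ∪ C ∪ E ∪ F = {R0, R1, R2, R3, R4, R5, R6, R7, R8} — every region is covered.
Only F contains R3, so F is forced; the remaining 7 regions need at least 3 more transmitters (each remaining transmitter adds at most 3) — so at least 4 transmitters are needed, and 4 is optimal.

4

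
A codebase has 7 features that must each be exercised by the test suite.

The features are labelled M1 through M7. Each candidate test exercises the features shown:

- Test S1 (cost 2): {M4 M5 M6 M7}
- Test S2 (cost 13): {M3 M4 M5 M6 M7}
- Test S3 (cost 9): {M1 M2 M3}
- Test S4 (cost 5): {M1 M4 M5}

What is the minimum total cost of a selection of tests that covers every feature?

S1, S3 together cover every feature (S1 ∪ S3 = {M1, M2, M3, M4, M5, M6, M7}); total cost 2 + 9 = 11.
No covering selection has total cost below 11.

11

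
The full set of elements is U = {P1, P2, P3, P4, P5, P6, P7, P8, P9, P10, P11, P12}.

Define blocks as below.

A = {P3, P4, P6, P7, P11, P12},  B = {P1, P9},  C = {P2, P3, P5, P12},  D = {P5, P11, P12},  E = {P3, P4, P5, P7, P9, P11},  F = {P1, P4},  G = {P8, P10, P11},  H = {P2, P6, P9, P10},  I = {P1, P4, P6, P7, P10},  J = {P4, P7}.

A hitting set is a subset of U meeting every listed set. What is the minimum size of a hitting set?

T = {P1, P4, P5, P10} meets every block (each contains at least one member of T), and |T| = 4.
The blocks B, C, G, J are pairwise disjoint, so any hitting set needs a separate element for each — at least 4. Hence 4 is optimal.

4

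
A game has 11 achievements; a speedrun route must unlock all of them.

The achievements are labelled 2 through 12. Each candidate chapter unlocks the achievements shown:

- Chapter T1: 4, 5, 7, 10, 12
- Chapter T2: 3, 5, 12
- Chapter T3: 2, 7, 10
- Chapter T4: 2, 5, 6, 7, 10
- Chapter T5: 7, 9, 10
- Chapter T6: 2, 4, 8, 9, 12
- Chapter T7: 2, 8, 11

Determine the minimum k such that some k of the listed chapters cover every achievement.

4

T2 and T4 and T6 and T7 together: T2 ∪ T4 ∪ T6 ∪ T7 = {2, 3, 4, 5, 6, 7, 8, 9, 10, 11, 12} — every achievement is covered.
No 3 of the 7 chapters cover everything (all 35 combinations miss at least one achievement), so 4 is optimal.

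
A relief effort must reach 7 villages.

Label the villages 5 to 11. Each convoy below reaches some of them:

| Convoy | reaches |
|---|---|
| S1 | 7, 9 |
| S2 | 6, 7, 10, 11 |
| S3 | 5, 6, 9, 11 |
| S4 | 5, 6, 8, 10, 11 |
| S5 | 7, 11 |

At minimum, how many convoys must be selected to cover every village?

S1 and S4 together: S1 ∪ S4 = {5, 6, 7, 8, 9, 10, 11} — every village is covered.
No single convoy has all 7 villages (the largest, S4, has 5), so 2 is optimal.

2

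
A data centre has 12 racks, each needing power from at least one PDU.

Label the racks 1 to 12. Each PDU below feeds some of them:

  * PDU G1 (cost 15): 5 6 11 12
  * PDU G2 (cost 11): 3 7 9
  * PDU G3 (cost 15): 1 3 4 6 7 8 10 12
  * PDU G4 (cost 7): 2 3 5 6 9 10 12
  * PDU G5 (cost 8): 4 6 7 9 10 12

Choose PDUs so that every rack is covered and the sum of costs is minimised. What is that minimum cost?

G1, G3, G4 together cover every rack (G1 ∪ G3 ∪ G4 = {1, 2, 3, 4, 5, 6, 7, 8, 9, 10, 11, 12}); total cost 15 + 15 + 7 = 37.
No covering selection has total cost below 37.

37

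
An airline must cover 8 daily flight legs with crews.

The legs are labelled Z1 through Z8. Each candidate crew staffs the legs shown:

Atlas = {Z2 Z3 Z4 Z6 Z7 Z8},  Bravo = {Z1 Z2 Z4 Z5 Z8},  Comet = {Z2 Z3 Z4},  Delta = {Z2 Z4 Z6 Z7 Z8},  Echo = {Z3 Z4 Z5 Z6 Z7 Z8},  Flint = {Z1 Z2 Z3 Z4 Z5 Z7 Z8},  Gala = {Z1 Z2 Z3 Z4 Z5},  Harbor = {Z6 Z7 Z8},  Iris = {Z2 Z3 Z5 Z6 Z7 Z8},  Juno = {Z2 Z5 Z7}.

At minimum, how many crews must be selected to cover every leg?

Atlas and Gala together: Atlas ∪ Gala = {Z1, Z2, Z3, Z4, Z5, Z6, Z7, Z8} — every leg is covered.
No single crew has all 8 legs (the largest, Flint, has 7), so 2 is optimal.

2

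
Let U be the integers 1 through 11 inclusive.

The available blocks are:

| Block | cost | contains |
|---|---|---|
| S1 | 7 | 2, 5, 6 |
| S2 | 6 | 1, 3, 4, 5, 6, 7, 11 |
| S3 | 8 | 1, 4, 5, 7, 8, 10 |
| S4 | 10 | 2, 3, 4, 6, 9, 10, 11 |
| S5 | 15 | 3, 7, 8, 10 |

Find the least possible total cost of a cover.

18

S3, S4 together cover every point (S3 ∪ S4 = {1, 2, 3, 4, 5, 6, 7, 8, 9, 10, 11}); total cost 8 + 10 = 18.
The greedy pick S2, S4, S3 costs 24; no covering selection beats 18.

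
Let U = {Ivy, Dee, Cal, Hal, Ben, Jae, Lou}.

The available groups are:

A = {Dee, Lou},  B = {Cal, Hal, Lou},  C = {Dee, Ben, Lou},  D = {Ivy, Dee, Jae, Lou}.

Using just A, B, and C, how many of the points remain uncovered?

2

Union of A, B, C = {Dee, Cal, Hal, Ben, Lou}.
Not covered: Ivy, Jae — 2 points.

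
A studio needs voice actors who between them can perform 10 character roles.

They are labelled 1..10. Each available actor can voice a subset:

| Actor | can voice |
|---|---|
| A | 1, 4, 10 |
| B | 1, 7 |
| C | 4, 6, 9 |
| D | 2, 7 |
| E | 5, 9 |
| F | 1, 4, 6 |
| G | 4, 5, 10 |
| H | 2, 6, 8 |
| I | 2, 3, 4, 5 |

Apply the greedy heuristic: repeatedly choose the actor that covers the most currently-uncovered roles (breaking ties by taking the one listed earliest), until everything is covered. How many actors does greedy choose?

Greedy: pick I (covers 4 new) → pick A (covers 2 new) → pick C (covers 2 new) → pick B (covers 1 new) → pick H (covers 1 new). Total picks: 5.

5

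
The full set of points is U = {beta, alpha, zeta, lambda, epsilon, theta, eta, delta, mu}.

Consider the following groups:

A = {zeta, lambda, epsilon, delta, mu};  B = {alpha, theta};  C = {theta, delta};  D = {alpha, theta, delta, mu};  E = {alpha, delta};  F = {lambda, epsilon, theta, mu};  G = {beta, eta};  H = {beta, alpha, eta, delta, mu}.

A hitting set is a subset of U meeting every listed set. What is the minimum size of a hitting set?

T = {theta, eta, delta} meets every group (each contains at least one member of T), and |T| = 3.
The groups E, F, G are pairwise disjoint, so any hitting set needs a separate point for each — at least 3. Hence 3 is optimal.

3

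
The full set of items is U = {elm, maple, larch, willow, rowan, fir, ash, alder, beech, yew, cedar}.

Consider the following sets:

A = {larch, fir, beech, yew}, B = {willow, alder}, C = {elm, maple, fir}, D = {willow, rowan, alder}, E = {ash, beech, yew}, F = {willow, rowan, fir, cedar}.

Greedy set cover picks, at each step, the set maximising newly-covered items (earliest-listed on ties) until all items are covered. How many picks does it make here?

5

Greedy: pick A (covers 4 new) → pick D (covers 3 new) → pick C (covers 2 new) → pick E (covers 1 new) → pick F (covers 1 new). Total picks: 5.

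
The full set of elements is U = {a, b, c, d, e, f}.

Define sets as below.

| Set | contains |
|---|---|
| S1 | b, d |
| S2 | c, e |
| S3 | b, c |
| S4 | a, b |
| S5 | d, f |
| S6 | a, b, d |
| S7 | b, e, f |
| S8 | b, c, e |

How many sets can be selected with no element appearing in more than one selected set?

3

S2, S4, S5 are pairwise disjoint (S2={c,e}; S4={a,b}; S5={d,f}).
Every remaining set overlaps one of these, and no 4 of the listed sets are pairwise disjoint, so 3 is the maximum.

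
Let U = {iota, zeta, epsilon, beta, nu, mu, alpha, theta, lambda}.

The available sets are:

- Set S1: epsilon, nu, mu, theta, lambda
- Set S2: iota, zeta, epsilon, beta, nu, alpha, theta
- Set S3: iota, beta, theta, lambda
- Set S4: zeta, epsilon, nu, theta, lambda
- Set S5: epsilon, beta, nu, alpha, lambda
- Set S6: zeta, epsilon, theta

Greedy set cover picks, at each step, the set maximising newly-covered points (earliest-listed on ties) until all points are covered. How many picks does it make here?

2

Greedy: pick S2 (covers 7 new) → pick S1 (covers 2 new). Total picks: 2.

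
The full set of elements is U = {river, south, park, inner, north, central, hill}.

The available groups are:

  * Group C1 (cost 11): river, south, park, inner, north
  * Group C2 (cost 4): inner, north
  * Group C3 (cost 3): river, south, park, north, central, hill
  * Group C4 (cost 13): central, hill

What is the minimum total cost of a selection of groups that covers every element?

7

C2, C3 together cover every element (C2 ∪ C3 = {river, south, park, inner, north, central, hill}); total cost 4 + 3 = 7.
No covering selection has total cost below 7.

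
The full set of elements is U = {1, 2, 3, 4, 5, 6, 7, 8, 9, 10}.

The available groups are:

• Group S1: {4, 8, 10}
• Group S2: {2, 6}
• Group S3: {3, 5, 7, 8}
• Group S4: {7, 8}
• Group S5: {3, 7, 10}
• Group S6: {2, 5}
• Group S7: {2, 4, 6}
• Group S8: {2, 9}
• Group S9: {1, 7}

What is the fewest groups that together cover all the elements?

5

Take {S1, S2, S3, S8, S9}. Their union is {1, 2, 3, 4, 5, 6, 7, 8, 9, 10}, which is all 10 elements.
No 4 of the 9 groups cover everything (all 126 combinations miss at least one element), so 5 is optimal.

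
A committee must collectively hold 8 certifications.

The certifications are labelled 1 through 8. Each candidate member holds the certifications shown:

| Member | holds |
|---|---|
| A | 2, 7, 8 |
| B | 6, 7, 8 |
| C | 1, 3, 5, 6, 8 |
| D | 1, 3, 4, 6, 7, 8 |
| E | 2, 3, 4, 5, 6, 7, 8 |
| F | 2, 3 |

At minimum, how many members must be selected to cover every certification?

2

Take {C, E}. Their union is {1, 2, 3, 4, 5, 6, 7, 8}, which is all 8 certifications.
No single member has all 8 certifications (the largest, E, has 7), so 2 is optimal.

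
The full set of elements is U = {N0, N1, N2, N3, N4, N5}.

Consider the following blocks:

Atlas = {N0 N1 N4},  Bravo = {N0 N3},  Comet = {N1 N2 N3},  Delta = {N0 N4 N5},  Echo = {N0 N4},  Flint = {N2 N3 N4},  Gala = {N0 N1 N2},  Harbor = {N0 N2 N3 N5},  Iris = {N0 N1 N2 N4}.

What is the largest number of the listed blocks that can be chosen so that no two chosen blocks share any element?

Comet, Echo are pairwise disjoint (Comet={N1,N2,N3}; Echo={N0,N4}).
Every remaining block overlaps one of these, and no 3 of the listed blocks are pairwise disjoint, so 2 is the maximum.

2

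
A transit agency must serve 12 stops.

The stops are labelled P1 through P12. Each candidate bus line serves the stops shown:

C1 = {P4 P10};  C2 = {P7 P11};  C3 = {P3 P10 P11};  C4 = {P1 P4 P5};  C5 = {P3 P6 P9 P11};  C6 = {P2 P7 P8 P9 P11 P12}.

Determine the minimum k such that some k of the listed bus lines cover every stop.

C1 and C4 and C5 and C6 together: C1 ∪ C4 ∪ C5 ∪ C6 = {P1, P2, P3, P4, P5, P6, P7, P8, P9, P10, P11, P12} — every stop is covered.
No 3 of the 6 bus lines cover everything (all 20 combinations miss at least one stop), so 4 is optimal.

4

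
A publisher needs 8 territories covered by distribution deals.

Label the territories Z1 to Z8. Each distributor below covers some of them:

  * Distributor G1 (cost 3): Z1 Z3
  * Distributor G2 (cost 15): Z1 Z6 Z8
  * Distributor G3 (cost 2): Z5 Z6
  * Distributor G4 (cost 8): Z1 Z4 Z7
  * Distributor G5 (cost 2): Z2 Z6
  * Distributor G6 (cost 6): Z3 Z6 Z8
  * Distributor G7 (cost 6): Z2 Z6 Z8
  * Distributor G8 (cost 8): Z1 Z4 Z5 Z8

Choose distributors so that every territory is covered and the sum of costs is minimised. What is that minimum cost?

18

G3, G4, G5, G6 together cover every territory (G3 ∪ G4 ∪ G5 ∪ G6 = {Z1, Z2, Z3, Z4, Z5, Z6, Z7, Z8}); total cost 2 + 8 + 2 + 6 = 18.
The greedy pick G3, G1, G5, G4, G6 costs 21; no covering selection beats 18.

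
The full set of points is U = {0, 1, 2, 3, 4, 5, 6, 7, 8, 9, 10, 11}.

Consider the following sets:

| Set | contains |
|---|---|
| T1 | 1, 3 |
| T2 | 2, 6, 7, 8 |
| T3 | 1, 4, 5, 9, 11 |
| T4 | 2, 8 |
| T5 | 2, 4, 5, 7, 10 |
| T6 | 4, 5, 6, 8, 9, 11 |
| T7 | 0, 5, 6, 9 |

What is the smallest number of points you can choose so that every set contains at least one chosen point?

Take H = {2, 3, 9}. Each listed set contains at least one of these, so H is a hitting set of size 3.
The sets T1, T4, T7 are pairwise disjoint, so any hitting set needs a separate point for each — at least 3. Hence 3 is optimal.

3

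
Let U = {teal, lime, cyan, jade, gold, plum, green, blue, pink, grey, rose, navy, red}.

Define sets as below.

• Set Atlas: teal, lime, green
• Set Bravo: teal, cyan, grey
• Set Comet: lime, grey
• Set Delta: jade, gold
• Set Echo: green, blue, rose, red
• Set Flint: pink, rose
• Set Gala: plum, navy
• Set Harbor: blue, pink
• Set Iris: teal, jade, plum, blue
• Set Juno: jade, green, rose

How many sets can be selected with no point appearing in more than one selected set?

Comet, Delta, Gala, Harbor are pairwise disjoint (Comet={lime,grey}; Delta={jade,gold}; Gala={plum,navy}; Harbor={blue,pink}).
Every remaining set overlaps one of these, and no 5 of the listed sets are pairwise disjoint, so 4 is the maximum.

4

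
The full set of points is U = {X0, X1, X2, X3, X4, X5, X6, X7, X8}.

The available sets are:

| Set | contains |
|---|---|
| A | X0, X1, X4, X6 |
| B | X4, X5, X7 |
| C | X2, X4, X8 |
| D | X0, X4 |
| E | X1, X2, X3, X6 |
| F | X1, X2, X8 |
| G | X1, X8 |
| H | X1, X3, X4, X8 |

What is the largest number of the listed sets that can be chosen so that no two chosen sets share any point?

D, G are pairwise disjoint (D={X0,X4}; G={X1,X8}).
Every remaining set overlaps one of these, and no 3 of the listed sets are pairwise disjoint, so 2 is the maximum.

2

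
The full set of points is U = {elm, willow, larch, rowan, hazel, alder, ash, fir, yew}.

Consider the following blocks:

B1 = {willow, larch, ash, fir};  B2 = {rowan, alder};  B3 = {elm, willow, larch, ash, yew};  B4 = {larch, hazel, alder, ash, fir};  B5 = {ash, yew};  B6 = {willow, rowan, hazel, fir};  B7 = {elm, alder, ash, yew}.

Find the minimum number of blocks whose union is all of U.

Take {B3, B4, B6}. Their union is {elm, willow, larch, rowan, hazel, alder, ash, fir, yew}, which is all 9 points.
No 2 of the 7 blocks cover everything (all 21 combinations miss at least one point), so 3 is optimal.

3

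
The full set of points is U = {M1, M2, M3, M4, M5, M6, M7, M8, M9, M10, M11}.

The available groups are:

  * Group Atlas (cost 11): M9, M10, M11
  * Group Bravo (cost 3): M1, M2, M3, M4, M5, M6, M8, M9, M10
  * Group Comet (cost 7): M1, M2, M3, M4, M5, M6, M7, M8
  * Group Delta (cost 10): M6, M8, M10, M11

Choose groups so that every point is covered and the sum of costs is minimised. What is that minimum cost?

18

Atlas, Comet together cover every point (Atlas ∪ Comet = {M1, M2, M3, M4, M5, M6, M7, M8, M9, M10, M11}); total cost 11 + 7 = 18.
The greedy pick Bravo, Comet, Delta costs 20; no covering selection beats 18.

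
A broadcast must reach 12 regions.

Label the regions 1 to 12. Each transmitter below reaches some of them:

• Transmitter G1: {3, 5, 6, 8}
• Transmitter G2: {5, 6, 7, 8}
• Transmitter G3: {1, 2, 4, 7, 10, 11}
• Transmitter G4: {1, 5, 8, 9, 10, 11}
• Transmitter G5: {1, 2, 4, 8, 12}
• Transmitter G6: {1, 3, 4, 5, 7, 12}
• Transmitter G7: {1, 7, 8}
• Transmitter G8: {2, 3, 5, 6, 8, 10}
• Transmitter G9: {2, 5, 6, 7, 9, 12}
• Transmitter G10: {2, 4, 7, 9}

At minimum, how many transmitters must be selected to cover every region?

Take {G4, G6, G8}. Their union is {1, 2, 3, 4, 5, 6, 7, 8, 9, 10, 11, 12}, which is all 12 regions.
No 2 of the 10 transmitters cover everything (all 45 combinations miss at least one region), so 3 is optimal.

3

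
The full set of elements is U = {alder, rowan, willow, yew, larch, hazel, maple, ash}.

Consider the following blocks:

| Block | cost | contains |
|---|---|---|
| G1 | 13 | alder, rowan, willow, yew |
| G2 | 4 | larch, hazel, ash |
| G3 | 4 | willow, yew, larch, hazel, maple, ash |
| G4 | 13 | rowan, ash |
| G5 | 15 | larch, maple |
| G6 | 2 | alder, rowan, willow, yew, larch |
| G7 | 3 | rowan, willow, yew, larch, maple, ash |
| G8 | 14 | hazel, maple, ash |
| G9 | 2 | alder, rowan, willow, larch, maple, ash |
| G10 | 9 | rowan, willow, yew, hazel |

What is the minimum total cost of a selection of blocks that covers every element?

G3, G6 together cover every element (G3 ∪ G6 = {alder, rowan, willow, yew, larch, hazel, maple, ash}); total cost 4 + 2 = 6.
No covering selection has total cost below 6.

6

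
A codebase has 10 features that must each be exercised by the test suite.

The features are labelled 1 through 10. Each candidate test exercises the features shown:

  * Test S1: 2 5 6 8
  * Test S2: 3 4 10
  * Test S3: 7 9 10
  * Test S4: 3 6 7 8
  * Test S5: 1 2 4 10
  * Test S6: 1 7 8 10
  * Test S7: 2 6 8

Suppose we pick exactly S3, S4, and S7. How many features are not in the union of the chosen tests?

3

Union of S3, S4, S7 = {2, 3, 6, 7, 8, 9, 10}.
Not covered: 1, 4, 5 — 3 features.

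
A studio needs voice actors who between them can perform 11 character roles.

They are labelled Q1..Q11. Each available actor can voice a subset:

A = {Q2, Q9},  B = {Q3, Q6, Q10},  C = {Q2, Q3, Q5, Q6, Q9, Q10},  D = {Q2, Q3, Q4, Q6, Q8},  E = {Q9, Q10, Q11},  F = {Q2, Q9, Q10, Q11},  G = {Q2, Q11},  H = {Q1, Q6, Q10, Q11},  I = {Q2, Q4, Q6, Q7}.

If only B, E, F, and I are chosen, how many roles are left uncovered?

3

Union of B, E, F, I = {Q2, Q3, Q4, Q6, Q7, Q9, Q10, Q11}.
Not covered: Q1, Q5, Q8 — 3 roles.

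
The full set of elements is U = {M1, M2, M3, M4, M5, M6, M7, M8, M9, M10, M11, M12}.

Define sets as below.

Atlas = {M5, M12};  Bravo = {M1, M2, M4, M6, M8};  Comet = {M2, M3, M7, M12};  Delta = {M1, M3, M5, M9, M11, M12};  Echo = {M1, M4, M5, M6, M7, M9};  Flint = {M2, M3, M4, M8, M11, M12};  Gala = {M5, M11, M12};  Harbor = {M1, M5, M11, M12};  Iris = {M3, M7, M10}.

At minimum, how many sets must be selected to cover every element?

Take {Bravo, Delta, Iris}. Their union is {M1, M2, M3, M4, M5, M6, M7, M8, M9, M10, M11, M12}, which is all 12 elements.
Only Iris contains M10, so Iris is forced; the remaining 9 elements need at least 2 more sets (each remaining set adds at most 5) — so at least 3 sets are needed, and 3 is optimal.

3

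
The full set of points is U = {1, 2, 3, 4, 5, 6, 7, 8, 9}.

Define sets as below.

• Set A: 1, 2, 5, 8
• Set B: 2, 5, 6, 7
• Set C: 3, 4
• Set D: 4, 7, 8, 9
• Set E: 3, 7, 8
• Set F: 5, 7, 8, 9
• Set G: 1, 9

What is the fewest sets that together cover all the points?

4

Take {B, C, F, G}. Their union is {1, 2, 3, 4, 5, 6, 7, 8, 9}, which is all 9 points.
No 3 of the 7 sets cover everything (all 35 combinations miss at least one point), so 4 is optimal.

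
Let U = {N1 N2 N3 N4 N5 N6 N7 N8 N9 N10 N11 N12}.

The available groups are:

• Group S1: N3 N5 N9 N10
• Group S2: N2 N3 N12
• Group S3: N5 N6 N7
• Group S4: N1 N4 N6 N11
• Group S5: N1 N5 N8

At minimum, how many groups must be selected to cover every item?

S1 and S2 and S3 and S4 and S5 together: S1 ∪ S2 ∪ S3 ∪ S4 ∪ S5 = {N1, N2, N3, N4, N5, N6, N7, N8, N9, N10, N11, N12} — every item is covered.
No 4 of the 5 groups cover everything (all 5 combinations miss at least one item), so 5 is optimal.

5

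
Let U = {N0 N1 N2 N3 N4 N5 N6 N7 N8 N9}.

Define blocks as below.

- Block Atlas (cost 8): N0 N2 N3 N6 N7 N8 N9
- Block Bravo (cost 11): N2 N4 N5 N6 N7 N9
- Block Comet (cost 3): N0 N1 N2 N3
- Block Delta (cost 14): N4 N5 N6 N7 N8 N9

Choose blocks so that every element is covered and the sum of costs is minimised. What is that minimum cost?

17

Comet, Delta together cover every element (Comet ∪ Delta = {N0, N1, N2, N3, N4, N5, N6, N7, N8, N9}); total cost 3 + 14 = 17.
The greedy pick Comet, Atlas, Bravo costs 22; no covering selection beats 17.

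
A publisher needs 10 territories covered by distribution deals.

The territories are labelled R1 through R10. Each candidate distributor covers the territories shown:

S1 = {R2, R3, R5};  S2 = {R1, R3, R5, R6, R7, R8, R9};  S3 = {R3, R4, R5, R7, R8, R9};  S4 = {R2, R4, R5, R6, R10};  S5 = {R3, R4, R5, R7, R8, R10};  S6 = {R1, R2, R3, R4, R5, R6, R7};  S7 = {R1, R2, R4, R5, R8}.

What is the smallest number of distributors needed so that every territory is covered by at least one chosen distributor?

2

S2 and S4 together: S2 ∪ S4 = {R1, R2, R3, R4, R5, R6, R7, R8, R9, R10} — every territory is covered.
No single distributor has all 10 territories (the largest, S2, has 7), so 2 is optimal.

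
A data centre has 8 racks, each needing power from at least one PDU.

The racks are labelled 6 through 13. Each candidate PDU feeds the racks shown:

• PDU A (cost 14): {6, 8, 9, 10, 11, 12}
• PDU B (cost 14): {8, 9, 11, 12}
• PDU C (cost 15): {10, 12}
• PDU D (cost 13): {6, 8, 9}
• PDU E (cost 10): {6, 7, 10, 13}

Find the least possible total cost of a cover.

24

A, E together cover every rack (A ∪ E = {6, 7, 8, 9, 10, 11, 12, 13}); total cost 14 + 10 = 24.
No covering selection has total cost below 24.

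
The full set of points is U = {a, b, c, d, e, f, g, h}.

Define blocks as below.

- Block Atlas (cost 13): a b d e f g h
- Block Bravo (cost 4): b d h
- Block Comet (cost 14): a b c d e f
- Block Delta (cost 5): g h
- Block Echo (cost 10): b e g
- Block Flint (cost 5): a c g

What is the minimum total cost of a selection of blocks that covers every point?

18

Atlas, Flint together cover every point (Atlas ∪ Flint = {a, b, c, d, e, f, g, h}); total cost 13 + 5 = 18.
The greedy pick Bravo, Flint, Atlas costs 22; no covering selection beats 18.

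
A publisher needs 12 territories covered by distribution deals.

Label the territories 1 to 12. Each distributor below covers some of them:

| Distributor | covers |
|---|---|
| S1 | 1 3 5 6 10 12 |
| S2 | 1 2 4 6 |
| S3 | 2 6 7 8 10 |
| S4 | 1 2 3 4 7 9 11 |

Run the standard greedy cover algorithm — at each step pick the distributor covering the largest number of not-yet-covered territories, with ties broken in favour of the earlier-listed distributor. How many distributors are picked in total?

Greedy: pick S4 (covers 7 new) → pick S1 (covers 4 new) → pick S3 (covers 1 new). Total picks: 3.

3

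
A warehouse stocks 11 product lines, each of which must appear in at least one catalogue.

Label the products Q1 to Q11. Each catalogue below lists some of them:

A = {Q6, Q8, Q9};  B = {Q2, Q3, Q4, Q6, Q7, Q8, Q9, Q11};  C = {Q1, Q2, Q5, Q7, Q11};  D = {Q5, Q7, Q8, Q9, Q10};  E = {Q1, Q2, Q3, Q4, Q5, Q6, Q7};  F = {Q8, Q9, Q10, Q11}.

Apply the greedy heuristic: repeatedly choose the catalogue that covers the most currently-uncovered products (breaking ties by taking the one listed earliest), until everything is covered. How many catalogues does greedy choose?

3

Greedy: pick B (covers 8 new) → pick C (covers 2 new) → pick D (covers 1 new). Total picks: 3.
(The true minimum cover uses only 2 catalogues, so greedy is not optimal here.)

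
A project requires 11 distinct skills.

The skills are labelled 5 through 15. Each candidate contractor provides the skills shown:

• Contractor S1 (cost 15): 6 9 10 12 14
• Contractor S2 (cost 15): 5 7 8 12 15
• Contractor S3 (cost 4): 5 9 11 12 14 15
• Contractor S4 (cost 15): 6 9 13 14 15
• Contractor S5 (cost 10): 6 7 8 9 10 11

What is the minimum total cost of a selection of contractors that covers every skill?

29

S3, S4, S5 together cover every skill (S3 ∪ S4 ∪ S5 = {5, 6, 7, 8, 9, 10, 11, 12, 13, 14, 15}); total cost 4 + 15 + 10 = 29.
No covering selection has total cost below 29.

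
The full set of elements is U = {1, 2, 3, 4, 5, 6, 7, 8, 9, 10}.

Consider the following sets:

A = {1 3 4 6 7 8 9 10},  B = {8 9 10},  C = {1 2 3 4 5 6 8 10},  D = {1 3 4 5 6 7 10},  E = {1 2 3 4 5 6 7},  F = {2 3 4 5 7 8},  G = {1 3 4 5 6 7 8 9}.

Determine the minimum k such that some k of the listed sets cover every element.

Take {C, G}. Their union is {1, 2, 3, 4, 5, 6, 7, 8, 9, 10}, which is all 10 elements.
No single set has all 10 elements (the largest, A, has 8), so 2 is optimal.

2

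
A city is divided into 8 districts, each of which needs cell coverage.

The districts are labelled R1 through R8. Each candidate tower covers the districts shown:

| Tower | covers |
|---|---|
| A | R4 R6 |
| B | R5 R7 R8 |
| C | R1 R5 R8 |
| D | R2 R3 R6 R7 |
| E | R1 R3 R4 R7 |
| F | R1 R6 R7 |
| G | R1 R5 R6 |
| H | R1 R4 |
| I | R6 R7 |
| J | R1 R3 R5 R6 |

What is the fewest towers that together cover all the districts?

3

C and D and E together: C ∪ D ∪ E = {R1, R2, R3, R4, R5, R6, R7, R8} — every district is covered.
Only D contains R2, so D is forced; the remaining 4 districts need at least 2 more towers (each remaining tower adds at most 3) — so at least 3 towers are needed, and 3 is optimal.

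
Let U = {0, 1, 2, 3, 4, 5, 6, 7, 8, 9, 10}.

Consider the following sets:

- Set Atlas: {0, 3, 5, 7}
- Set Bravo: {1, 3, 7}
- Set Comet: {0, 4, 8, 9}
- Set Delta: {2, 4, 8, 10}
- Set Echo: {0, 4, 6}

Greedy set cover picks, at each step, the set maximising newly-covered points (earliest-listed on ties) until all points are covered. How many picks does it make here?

Greedy: pick Atlas (covers 4 new) → pick Delta (covers 4 new) → pick Bravo (covers 1 new) → pick Comet (covers 1 new) → pick Echo (covers 1 new). Total picks: 5.

5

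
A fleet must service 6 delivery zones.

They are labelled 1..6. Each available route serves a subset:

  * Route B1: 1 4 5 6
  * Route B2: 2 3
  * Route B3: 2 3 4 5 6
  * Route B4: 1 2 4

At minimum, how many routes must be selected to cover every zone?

B3 and B4 together: B3 ∪ B4 = {1, 2, 3, 4, 5, 6} — every zone is covered.
No single route has all 6 zones (the largest, B3, has 5), so 2 is optimal.

2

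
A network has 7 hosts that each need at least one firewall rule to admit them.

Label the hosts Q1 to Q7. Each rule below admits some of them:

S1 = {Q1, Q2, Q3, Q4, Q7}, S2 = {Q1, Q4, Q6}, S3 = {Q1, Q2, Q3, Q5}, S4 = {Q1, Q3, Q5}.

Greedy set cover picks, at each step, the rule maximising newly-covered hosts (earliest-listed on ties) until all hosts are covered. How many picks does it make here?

3

Greedy: pick S1 (covers 5 new) → pick S2 (covers 1 new) → pick S3 (covers 1 new). Total picks: 3.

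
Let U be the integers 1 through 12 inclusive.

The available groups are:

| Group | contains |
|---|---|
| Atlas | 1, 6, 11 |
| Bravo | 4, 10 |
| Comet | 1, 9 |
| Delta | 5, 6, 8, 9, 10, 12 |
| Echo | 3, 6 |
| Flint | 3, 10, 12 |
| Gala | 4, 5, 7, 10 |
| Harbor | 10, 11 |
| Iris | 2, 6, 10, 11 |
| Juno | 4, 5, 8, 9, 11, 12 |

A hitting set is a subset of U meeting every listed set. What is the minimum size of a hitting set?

H = {6, 9, 10} meets every group (each contains at least one member of H), and |H| = 3.
The groups Comet, Echo, Harbor are pairwise disjoint, so any hitting set needs a separate item for each — at least 3. Hence 3 is optimal.

3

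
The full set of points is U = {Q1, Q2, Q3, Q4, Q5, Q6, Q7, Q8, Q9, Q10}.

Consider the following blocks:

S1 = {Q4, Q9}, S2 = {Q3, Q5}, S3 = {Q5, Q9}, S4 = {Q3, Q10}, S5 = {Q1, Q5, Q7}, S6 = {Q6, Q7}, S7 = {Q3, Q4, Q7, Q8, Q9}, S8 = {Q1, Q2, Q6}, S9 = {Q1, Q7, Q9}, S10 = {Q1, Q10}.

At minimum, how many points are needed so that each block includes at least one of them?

4

The 4 points {Q5, Q6, Q9, Q10} hit every block.
The blocks S1, S2, S6, S10 are pairwise disjoint, so any hitting set needs a separate point for each — at least 4. Hence 4 is optimal.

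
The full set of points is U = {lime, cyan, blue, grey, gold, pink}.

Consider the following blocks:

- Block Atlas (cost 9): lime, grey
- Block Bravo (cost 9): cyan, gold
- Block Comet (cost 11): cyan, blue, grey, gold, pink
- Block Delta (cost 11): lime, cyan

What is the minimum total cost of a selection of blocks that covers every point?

Atlas, Comet together cover every point (Atlas ∪ Comet = {lime, cyan, blue, grey, gold, pink}); total cost 9 + 11 = 20.
No covering selection has total cost below 20.

20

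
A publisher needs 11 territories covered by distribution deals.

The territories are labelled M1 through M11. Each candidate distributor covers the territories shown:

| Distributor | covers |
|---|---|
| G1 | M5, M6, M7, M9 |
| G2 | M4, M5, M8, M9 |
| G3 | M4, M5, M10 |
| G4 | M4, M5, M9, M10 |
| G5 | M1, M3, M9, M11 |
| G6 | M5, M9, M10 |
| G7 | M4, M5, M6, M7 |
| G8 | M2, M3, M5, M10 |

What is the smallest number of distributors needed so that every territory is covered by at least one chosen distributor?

4

Take {G1, G2, G5, G8}. Their union is {M1, M2, M3, M4, M5, M6, M7, M8, M9, M10, M11}, which is all 11 territories.
Only G8 contains M2, so G8 is forced; the remaining 7 territories need at least 3 more distributors (each remaining distributor adds at most 3) — so at least 4 distributors are needed, and 4 is optimal.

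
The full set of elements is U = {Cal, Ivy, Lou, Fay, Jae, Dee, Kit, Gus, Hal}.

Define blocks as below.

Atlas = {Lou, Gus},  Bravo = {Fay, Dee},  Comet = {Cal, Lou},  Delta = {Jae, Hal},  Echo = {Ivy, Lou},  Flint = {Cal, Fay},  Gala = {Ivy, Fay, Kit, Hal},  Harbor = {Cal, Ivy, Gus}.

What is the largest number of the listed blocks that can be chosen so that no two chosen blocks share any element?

3

Atlas, Bravo, Delta are pairwise disjoint (Atlas={Lou,Gus}; Bravo={Fay,Dee}; Delta={Jae,Hal}).
Every remaining block overlaps one of these, and no 4 of the listed blocks are pairwise disjoint, so 3 is the maximum.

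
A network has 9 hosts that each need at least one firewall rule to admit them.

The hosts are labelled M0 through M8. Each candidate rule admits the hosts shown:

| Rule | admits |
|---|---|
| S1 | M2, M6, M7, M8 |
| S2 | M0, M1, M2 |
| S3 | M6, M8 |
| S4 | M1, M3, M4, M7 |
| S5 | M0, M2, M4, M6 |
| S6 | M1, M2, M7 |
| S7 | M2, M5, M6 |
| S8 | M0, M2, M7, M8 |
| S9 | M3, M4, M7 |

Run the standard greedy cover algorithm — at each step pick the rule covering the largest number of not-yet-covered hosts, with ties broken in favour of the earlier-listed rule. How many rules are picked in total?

4

Greedy: pick S1 (covers 4 new) → pick S4 (covers 3 new) → pick S2 (covers 1 new) → pick S7 (covers 1 new). Total picks: 4.
(The true minimum cover uses only 3 rules, so greedy is not optimal here.)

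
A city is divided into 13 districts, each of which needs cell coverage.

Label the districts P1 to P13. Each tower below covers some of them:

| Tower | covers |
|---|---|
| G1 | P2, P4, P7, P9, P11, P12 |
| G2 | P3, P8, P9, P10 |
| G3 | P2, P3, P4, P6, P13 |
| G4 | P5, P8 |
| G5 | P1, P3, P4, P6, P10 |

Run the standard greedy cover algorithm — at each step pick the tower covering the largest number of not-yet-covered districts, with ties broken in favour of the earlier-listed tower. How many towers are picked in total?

Greedy: pick G1 (covers 6 new) → pick G5 (covers 4 new) → pick G4 (covers 2 new) → pick G3 (covers 1 new). Total picks: 4.

4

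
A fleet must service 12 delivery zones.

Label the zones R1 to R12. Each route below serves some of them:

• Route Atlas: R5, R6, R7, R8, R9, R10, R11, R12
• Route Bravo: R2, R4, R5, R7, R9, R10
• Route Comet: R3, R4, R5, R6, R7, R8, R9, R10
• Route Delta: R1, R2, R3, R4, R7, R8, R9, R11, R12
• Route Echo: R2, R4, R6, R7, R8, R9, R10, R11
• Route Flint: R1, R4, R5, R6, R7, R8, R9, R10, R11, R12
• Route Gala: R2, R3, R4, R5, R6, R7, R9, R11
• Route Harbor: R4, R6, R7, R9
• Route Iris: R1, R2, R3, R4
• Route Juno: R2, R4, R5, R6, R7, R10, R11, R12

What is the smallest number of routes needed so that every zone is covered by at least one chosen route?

2

Delta and Flint together: Delta ∪ Flint = {R1, R2, R3, R4, R5, R6, R7, R8, R9, R10, R11, R12} — every zone is covered.
No single route has all 12 zones (the largest, Flint, has 10), so 2 is optimal.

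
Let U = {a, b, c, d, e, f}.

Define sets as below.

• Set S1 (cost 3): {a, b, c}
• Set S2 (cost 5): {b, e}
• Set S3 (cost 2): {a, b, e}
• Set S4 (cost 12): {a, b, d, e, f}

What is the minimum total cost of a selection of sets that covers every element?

S1, S4 together cover every element (S1 ∪ S4 = {a, b, c, d, e, f}); total cost 3 + 12 = 15.
The greedy pick S3, S1, S4 costs 17; no covering selection beats 15.

15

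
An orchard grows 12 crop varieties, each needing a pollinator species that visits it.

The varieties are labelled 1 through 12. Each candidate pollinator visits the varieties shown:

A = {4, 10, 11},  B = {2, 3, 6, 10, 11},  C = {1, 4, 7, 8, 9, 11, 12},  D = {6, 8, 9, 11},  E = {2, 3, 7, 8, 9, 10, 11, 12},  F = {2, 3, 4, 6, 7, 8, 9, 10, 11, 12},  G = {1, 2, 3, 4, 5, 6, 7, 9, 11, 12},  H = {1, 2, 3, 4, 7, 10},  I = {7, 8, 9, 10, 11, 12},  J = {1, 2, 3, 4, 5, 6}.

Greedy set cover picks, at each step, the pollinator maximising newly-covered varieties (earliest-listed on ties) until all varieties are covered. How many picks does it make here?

Greedy: pick F (covers 10 new) → pick G (covers 2 new). Total picks: 2.

2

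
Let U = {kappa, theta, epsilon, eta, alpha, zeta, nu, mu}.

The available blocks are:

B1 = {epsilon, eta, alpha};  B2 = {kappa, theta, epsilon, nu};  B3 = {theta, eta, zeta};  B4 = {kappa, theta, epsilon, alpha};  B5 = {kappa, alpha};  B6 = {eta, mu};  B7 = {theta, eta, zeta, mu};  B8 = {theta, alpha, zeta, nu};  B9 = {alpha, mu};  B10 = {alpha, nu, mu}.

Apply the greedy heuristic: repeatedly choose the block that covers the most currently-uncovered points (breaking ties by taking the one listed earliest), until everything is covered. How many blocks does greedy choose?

3

Greedy: pick B2 (covers 4 new) → pick B7 (covers 3 new) → pick B1 (covers 1 new). Total picks: 3.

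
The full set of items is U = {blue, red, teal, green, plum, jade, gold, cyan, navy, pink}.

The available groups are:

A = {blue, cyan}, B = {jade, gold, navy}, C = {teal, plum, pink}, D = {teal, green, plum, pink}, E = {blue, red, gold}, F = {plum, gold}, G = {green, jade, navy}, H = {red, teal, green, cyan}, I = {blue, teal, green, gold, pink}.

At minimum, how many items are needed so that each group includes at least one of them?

4

Take T = {gold, cyan, navy, pink}. Each listed group contains at least one of these, so T is a hitting set of size 4.
No choice of 3 items meets every group, so 4 is the minimum.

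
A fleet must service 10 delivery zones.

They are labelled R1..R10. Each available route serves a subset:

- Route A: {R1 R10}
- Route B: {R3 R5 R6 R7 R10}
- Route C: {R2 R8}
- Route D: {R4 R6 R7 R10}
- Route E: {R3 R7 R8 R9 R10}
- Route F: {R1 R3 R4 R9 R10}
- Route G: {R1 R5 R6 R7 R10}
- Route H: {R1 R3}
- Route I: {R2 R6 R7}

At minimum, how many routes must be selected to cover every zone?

Take {C, F, G}. Their union is {R1, R2, R3, R4, R5, R6, R7, R8, R9, R10}, which is all 10 zones.
No 2 of the 9 routes cover everything (all 36 combinations miss at least one zone), so 3 is optimal.

3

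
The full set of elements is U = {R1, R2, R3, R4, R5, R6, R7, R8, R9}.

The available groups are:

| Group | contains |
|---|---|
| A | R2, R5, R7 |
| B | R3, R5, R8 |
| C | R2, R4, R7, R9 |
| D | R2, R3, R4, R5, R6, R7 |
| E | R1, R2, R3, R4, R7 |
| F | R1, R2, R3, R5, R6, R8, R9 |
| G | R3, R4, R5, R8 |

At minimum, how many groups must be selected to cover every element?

Take {C, F}. Their union is {R1, R2, R3, R4, R5, R6, R7, R8, R9}, which is all 9 elements.
No single group has all 9 elements (the largest, F, has 7), so 2 is optimal.

2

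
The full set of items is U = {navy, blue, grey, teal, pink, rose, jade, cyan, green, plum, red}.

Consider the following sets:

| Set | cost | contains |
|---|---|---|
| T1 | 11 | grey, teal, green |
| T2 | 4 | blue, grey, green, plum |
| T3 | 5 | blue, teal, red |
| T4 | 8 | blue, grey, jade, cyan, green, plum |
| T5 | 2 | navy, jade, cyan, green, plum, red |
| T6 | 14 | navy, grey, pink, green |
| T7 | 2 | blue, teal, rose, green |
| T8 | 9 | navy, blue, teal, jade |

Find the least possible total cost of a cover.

18

T5, T6, T7 together cover every item (T5 ∪ T6 ∪ T7 = {navy, blue, grey, teal, pink, rose, jade, cyan, green, plum, red}); total cost 2 + 14 + 2 = 18.
The greedy pick T5, T7, T2, T6 costs 22; no covering selection beats 18.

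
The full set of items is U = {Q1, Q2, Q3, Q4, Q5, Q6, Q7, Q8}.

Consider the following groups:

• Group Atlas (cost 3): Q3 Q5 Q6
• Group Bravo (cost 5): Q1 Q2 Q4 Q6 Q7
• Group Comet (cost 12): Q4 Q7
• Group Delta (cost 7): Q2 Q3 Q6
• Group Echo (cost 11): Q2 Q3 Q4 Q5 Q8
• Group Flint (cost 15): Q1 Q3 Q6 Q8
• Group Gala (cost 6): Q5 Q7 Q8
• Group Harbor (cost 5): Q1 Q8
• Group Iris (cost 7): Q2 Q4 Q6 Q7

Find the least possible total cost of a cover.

Atlas, Bravo, Harbor together cover every item (Atlas ∪ Bravo ∪ Harbor = {Q1, Q2, Q3, Q4, Q5, Q6, Q7, Q8}); total cost 3 + 5 + 5 = 13.
No covering selection has total cost below 13.

13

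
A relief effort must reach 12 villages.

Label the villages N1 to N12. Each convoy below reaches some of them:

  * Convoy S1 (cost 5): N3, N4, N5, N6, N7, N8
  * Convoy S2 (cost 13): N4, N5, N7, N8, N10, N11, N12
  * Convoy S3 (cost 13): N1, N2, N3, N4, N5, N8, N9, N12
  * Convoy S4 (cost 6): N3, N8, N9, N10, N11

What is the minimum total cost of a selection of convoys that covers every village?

24

S1, S3, S4 together cover every village (S1 ∪ S3 ∪ S4 = {N1, N2, N3, N4, N5, N6, N7, N8, N9, N10, N11, N12}); total cost 5 + 13 + 6 = 24.
No covering selection has total cost below 24.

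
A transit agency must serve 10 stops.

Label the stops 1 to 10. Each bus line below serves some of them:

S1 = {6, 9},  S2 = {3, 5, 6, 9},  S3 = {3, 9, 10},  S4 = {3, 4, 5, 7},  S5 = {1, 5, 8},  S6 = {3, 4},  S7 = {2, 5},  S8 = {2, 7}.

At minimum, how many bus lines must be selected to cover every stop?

S1 and S3 and S4 and S5 and S7 together: S1 ∪ S3 ∪ S4 ∪ S5 ∪ S7 = {1, 2, 3, 4, 5, 6, 7, 8, 9, 10} — every stop is covered.
No 4 of the 8 bus lines cover everything (all 70 combinations miss at least one stop), so 5 is optimal.

5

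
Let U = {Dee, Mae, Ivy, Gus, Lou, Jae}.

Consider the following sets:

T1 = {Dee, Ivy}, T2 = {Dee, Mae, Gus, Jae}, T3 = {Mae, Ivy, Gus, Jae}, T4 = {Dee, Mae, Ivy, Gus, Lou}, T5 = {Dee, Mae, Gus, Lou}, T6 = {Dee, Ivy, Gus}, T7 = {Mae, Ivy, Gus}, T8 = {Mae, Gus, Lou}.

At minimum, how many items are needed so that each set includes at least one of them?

The 2 items {Ivy, Gus} hit every set.
The sets T1, T8 are pairwise disjoint, so any hitting set needs a separate item for each — at least 2. Hence 2 is optimal.

2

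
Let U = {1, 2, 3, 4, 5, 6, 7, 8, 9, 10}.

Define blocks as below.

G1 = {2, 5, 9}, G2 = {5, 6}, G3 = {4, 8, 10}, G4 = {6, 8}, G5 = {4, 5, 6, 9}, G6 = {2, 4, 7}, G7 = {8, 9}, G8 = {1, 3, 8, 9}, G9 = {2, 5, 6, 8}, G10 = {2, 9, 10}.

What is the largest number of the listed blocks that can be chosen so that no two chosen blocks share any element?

3

G2, G6, G7 are pairwise disjoint (G2={5,6}; G6={2,4,7}; G7={8,9}).
Every remaining block overlaps one of these, and no 4 of the listed blocks are pairwise disjoint, so 3 is the maximum.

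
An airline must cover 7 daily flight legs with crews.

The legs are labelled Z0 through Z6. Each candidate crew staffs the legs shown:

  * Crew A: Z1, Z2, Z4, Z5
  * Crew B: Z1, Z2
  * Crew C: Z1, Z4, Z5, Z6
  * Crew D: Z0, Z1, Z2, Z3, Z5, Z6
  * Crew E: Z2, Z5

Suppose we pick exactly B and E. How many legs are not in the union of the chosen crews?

4

Union of B, E = {Z1, Z2, Z5}.
Not covered: Z0, Z3, Z4, Z6 — 4 legs.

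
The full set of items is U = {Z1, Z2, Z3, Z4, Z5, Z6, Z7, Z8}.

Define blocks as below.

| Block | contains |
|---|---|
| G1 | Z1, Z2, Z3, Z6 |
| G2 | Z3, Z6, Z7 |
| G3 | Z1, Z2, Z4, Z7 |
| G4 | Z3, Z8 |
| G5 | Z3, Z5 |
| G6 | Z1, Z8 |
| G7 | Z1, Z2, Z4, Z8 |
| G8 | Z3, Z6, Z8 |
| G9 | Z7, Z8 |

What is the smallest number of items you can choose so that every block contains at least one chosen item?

The 3 items {Z1, Z3, Z8} hit every block.
No choice of 2 items meets every block, so 3 is the minimum.

3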